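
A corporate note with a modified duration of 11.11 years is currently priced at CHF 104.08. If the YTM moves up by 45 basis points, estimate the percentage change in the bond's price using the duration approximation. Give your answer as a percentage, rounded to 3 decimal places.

Duration approximation: ΔP/P ≈ -D_mod · Δy = -11.11 × (+0.0045) = -0.049995.
As a percentage: -4.9995%.

-5.000%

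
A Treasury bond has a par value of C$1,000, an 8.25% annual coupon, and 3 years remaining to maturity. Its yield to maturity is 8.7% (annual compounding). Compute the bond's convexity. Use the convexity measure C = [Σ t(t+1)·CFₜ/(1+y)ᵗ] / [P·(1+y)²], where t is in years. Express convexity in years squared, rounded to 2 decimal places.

With y = 0.087:
  t   CF        PV=CF/(1+0.087)^t    t·PV        t(t+1)·PV
  1        82.50        75.8970        75.8970         151.7939
  2        82.50        69.8224       139.6448         418.9345
  3     1,082.50       842.8286     2,528.4858      10,113.9434
  Σ                    988.5480     2,744.0276      10,684.6718
P = 988.5480.
Convexity = Σ t(t+1)·PV / [P·(1+y)²] = 10,684.6718 / (988.5480 × 1.181569) = 9.14754.

9.15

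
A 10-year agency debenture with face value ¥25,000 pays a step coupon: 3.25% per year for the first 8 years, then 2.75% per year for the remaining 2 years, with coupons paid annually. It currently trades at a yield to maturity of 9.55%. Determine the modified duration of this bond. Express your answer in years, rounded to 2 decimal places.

Periodic yield y = 0.0955. First find Macaulay duration:
  t   CF        PV=CF/(1+0.0955)^t    t·PV
  1       812.50       741.6705       741.6705
  2       812.50       677.0155     1,354.0310
  3       812.50       617.9968     1,853.9904
  4       812.50       564.1230     2,256.4922
  5       812.50       514.9457     2,574.7286
  6       812.50       470.0554     2,820.3326
  7       812.50       429.0784     3,003.5491
  8       812.50       391.6736     3,133.3889
  9       687.50       302.5250     2,722.7250
  10   25,687.50    10,318.0593   103,180.5932
  Σ                 15,027.1433   123,641.5014
P = 15,027.1433; Macaulay duration = 123,641.5014 / 15,027.1433 = 8.22788 years.
Modified duration = D_Mac / (1 + y) = 8.22788 / 1.0955 = 7.51061 years.

7.51 years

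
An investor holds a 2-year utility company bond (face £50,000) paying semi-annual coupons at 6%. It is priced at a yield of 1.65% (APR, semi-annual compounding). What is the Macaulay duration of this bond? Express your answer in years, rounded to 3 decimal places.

Periodic yield y = 0.00825. Discount each cash flow and weight by its period:
  t   CF        PV=CF/(1+0.00825)^t    t·PV
  1     1,500.00     1,487.7263     1,487.7263
  2     1,500.00     1,475.5529     2,951.1059
  3     1,500.00     1,463.4792     4,390.4377
  4    51,500.00    49,834.9821   199,339.9283
  Σ                 54,261.7405   208,169.1982
Price P = Σ PV = 54,261.7405.
Macaulay duration = Σ(t·PV) / P = 208,169.1982 / 54,261.7405 = 3.83639 half-year periods.
In years: 3.83639 / 2 = 1.91819 years.

1.918 years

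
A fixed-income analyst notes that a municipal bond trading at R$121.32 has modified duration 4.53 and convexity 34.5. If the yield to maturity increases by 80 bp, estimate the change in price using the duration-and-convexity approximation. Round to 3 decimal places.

-R$4.263

Duration effect: -D_mod·Δy = -4.53 × (+0.008) = -0.036240
Convexity effect: ½·C·(Δy)² = 0.5 × 34.5 × (0.008)² = +0.0011040
ΔP/P ≈ -0.036240 + 0.0011040 = -0.035136
ΔP ≈ 121.32 × (-0.035136) = -4.26269952.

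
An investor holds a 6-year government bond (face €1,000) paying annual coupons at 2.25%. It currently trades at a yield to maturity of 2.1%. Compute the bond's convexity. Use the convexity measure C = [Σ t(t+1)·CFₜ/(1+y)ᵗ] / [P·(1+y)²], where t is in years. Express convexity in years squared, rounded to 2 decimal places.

37.44

With y = 0.021:
  t   CF        PV=CF/(1+0.021)^t    t·PV        t(t+1)·PV
  1        22.50        22.0372        22.0372          44.0744
  2        22.50        21.5840        43.1679         129.5037
  3        22.50        21.1400        63.4200         253.6802
  4        22.50        20.7052        82.8208         414.1041
  5        22.50        20.2793       101.3967         608.3802
  6     1,022.50       902.6281     5,415.7688      37,910.3815
  Σ                  1,008.3739     5,728.6115      39,360.1241
P = 1,008.3739.
Convexity = Σ t(t+1)·PV / [P·(1+y)²] = 39,360.1241 / (1,008.3739 × 1.042441) = 37.44410.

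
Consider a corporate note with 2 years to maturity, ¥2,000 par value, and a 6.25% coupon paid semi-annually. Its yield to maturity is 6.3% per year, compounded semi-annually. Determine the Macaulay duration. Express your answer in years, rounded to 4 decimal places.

1.9109 years

Periodic yield y = 0.0315. Discount each cash flow and weight by its period:
  t   CF        PV=CF/(1+0.0315)^t    t·PV
  1        62.50        60.5914        60.5914
  2        62.50        58.7410       117.4821
  3        62.50        56.9472       170.8416
  4     2,062.50     1,821.8685     7,287.4740
  Σ                  1,998.1481     7,636.3890
Price P = Σ PV = 1,998.1481.
Macaulay duration = Σ(t·PV) / P = 7,636.3890 / 1,998.1481 = 3.82173 half-year periods.
In years: 3.82173 / 2 = 1.91087 years.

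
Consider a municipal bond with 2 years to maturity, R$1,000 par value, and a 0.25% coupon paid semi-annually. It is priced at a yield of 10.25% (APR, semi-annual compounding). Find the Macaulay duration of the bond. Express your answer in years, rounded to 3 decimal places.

1.996 years

Periodic yield y = 0.05125. Discount each cash flow and weight by its period:
  t   CF        PV=CF/(1+0.05125)^t    t·PV
  1         1.25         1.1891         1.1891
  2         1.25         1.1311         2.2622
  3         1.25         1.0759         3.2278
  4     1,001.25       819.8200     3,279.2799
  Σ                    823.2161     3,285.9590
Price P = Σ PV = 823.2161.
Macaulay duration = Σ(t·PV) / P = 3,285.9590 / 823.2161 = 3.99161 half-year periods.
In years: 3.99161 / 2 = 1.99581 years.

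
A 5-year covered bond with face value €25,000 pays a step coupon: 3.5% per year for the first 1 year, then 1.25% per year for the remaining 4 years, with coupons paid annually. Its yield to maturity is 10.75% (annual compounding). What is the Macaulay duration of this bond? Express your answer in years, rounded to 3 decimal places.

Periodic yield y = 0.1075. Discount each cash flow and weight by its year:
  t   CF        PV=CF/(1+0.1075)^t    t·PV
  1       875.00       790.0677       790.0677
  2       312.50       254.7784       509.5567
  3       312.50       230.0482       690.1446
  4       312.50       207.7185       830.8738
  5    25,312.50    15,192.0495    75,960.2474
  Σ                 16,674.6622    78,780.8902
Price P = Σ PV = 16,674.6622.
Macaulay duration = Σ(t·PV) / P = 78,780.8902 / 16,674.6622 = 4.72459 years.

4.725 years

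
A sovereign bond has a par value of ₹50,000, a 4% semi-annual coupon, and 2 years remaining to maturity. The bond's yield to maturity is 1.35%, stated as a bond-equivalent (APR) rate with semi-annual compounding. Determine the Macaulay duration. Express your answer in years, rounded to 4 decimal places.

Periodic yield y = 0.00675. Discount each cash flow and weight by its period:
  t   CF        PV=CF/(1+0.00675)^t    t·PV
  1     1,000.00       993.2953       993.2953
  2     1,000.00       986.6355     1,973.2709
  3     1,000.00       980.0203     2,940.0610
  4    51,000.00    49,645.9268   198,583.7074
  Σ                 52,605.8779   204,490.3346
Price P = Σ PV = 52,605.8779.
Macaulay duration = Σ(t·PV) / P = 204,490.3346 / 52,605.8779 = 3.88721 half-year periods.
In years: 3.88721 / 2 = 1.94361 years.

1.9436 years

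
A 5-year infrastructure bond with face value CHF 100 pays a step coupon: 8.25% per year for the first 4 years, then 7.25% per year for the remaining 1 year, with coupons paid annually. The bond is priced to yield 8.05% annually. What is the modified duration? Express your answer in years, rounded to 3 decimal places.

3.972 years

Periodic yield y = 0.0805. First find Macaulay duration:
  t   CF        PV=CF/(1+0.0805)^t    t·PV
  1         8.25         7.6354         7.6354
  2         8.25         7.0665        14.1330
  3         8.25         6.5400        19.6201
  4         8.25         6.0528        24.2111
  5       107.25        72.8238       364.1191
  Σ                    100.1185       429.7186
P = 100.1185; Macaulay duration = 429.7186 / 100.1185 = 4.29210 years.
Modified duration = D_Mac / (1 + y) = 4.29210 / 1.0805 = 3.97233 years.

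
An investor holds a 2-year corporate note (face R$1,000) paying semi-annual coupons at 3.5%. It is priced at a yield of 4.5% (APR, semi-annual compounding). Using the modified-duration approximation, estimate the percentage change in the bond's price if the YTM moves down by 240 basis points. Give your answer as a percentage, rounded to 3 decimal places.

+4.573%

Periodic yield y = 0.0225. Modified duration first:
  t   CF        PV=CF/(1+0.0225)^t    t·PV
  1        17.50        17.1149        17.1149
  2        17.50        16.7383        33.4766
  3        17.50        16.3700        49.1099
  4     1,017.50       930.8531     3,723.4124
  Σ                    981.0763     3,823.1139
P = 981.0763; D_Mac = 3.89686 half-year periods = 1.94843 yrs; D_mod = 1.94843/(1+0.0225) = 1.90555 yrs.
ΔP/P ≈ -D_mod · Δy = -1.90555 × (-0.024) = +0.045733 = +4.5733%.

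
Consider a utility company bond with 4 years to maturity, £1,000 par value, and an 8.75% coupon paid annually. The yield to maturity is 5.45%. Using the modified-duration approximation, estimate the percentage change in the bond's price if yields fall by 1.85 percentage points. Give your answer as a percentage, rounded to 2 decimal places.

Periodic yield y = 0.0545. Modified duration first:
  t   CF        PV=CF/(1+0.0545)^t    t·PV
  1        87.50        82.9777        82.9777
  2        87.50        78.6892       157.3783
  3        87.50        74.6222       223.8667
  4     1,087.50       879.5143     3,518.0574
  Σ                  1,115.8035     3,982.2802
P = 1,115.8035; D_Mac = 3.56898 yrs; D_mod = 3.56898/(1+0.0545) = 3.38452 yrs.
ΔP/P ≈ -D_mod · Δy = -3.38452 × (-0.0185) = +0.062614 = +6.2614%.

+6.26%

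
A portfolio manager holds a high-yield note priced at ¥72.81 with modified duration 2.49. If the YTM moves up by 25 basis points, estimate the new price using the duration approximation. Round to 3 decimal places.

¥72.357

Duration approximation: ΔP/P ≈ -D_mod · Δy = -2.49 × (+0.0025) = -0.006225.
New price ≈ 72.81 × (1 - 0.006225) = 72.35675775.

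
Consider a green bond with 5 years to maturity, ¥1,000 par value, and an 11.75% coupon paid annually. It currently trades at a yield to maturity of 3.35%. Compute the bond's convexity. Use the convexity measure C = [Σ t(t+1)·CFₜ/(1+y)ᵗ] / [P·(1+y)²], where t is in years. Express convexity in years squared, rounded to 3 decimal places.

With y = 0.0335:
  t   CF        PV=CF/(1+0.0335)^t    t·PV        t(t+1)·PV
  1       117.50       113.6913       113.6913         227.3827
  2       117.50       110.0061       220.0123         660.0368
  3       117.50       106.4404       319.3211       1,277.2846
  4       117.50       102.9902       411.9608       2,059.8042
  5     1,117.50       947.7529     4,738.7646      28,432.5873
  Σ                  1,380.8810     5,803.7501      32,657.0956
P = 1,380.8810.
Convexity = Σ t(t+1)·PV / [P·(1+y)²] = 32,657.0956 / (1,380.8810 × 1.068122) = 22.14116.

22.141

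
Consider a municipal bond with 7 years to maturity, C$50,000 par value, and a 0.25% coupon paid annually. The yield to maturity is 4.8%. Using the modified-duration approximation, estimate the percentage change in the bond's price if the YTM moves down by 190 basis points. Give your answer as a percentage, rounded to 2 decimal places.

+12.58%

Periodic yield y = 0.048. Modified duration first:
  t   CF        PV=CF/(1+0.048)^t    t·PV
  1       125.00       119.2748       119.2748
  2       125.00       113.8118       227.6237
  3       125.00       108.5991       325.7973
  4       125.00       103.6251       414.5003
  5       125.00        98.8789       494.3945
  6       125.00        94.3501       566.1005
  7    50,125.00    36,101.5133   252,710.5932
  Σ                 36,740.0531   254,858.2842
P = 36,740.0531; D_Mac = 6.93680 yrs; D_mod = 6.93680/(1+0.048) = 6.61908 yrs.
ΔP/P ≈ -D_mod · Δy = -6.61908 × (-0.019) = +0.125763 = +12.5763%.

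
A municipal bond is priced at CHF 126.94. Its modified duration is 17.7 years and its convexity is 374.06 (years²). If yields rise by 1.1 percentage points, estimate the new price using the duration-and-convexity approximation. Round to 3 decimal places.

Duration effect: -D_mod·Δy = -17.7 × (+0.011) = -0.194700
Convexity effect: ½·C·(Δy)² = 0.5 × 374.06 × (0.011)² = +0.02263063
ΔP/P ≈ -0.194700 + 0.02263063 = -0.17206937
New price ≈ 126.94 × (1 - 0.17206937) = 105.0975141722.

CHF 105.098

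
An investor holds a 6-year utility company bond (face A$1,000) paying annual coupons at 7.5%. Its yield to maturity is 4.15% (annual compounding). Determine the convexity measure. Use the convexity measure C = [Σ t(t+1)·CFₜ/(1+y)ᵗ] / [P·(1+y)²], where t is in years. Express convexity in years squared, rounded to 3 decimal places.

31.266

With y = 0.0415:
  t   CF        PV=CF/(1+0.0415)^t    t·PV        t(t+1)·PV
  1        75.00        72.0115        72.0115         144.0230
  2        75.00        69.1421       138.2842         414.8527
  3        75.00        66.3871       199.1612         796.6447
  4        75.00        63.7418       254.9671       1,274.8355
  5        75.00        61.2019       306.0095       1,836.0569
  6     1,075.00       842.2729     5,053.6373      35,375.4611
  Σ                  1,174.7573     6,024.0708      39,841.8741
P = 1,174.7573.
Convexity = Σ t(t+1)·PV / [P·(1+y)²] = 39,841.8741 / (1,174.7573 × 1.084722) = 31.26605.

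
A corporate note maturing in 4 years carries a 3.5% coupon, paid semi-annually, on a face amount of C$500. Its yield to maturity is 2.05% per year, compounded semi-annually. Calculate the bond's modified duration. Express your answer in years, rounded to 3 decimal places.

Periodic yield y = 0.01025. First find Macaulay duration:
  t   CF        PV=CF/(1+0.01025)^t    t·PV
  1         8.75         8.6612         8.6612
  2         8.75         8.5733        17.1467
  3         8.75         8.4864        25.4591
  4         8.75         8.4003        33.6010
  5         8.75         8.3150        41.5751
  6         8.75         8.2307        49.3840
  7         8.75         8.1472        57.0301
  8       508.75       468.8928     3,751.1423
  Σ                    527.7068     3,983.9995
P = 527.7068; Macaulay duration = 3,983.9995 / 527.7068 = 7.54965 half-year periods = 3.77482 years.
Modified duration = D_Mac / (1 + y) = 3.77482 / 1.01025 = 3.73652 years.

3.737 years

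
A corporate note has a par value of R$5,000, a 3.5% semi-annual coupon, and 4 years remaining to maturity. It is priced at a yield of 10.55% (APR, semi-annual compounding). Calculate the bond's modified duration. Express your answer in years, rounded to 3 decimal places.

Periodic yield y = 0.05275. First find Macaulay duration:
  t   CF        PV=CF/(1+0.05275)^t    t·PV
  1        87.50        83.1156        83.1156
  2        87.50        78.9510       157.9020
  3        87.50        74.9950       224.9850
  4        87.50        71.2372       284.9489
  5        87.50        67.6678       338.3388
  6        87.50        64.2771       385.6628
  7        87.50        61.0564       427.3949
  8     5,087.50     3,372.1153    26,976.9228
  Σ                  3,873.4155    28,879.2709
P = 3,873.4155; Macaulay duration = 28,879.2709 / 3,873.4155 = 7.45576 half-year periods = 3.72788 years.
Modified duration = D_Mac / (1 + y) = 3.72788 / 1.05275 = 3.54109 years.

3.541 years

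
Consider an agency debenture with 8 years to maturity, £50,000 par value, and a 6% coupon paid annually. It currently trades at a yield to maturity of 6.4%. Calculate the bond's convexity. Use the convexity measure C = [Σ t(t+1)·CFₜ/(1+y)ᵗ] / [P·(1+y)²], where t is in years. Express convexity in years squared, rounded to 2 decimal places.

48.59

With y = 0.064:
  t   CF        PV=CF/(1+0.064)^t    t·PV        t(t+1)·PV
  1     3,000.00     2,819.5489     2,819.5489       5,639.0977
  2     3,000.00     2,649.9519     5,299.9039      15,899.7117
  3     3,000.00     2,490.5563     7,471.6690      29,886.6761
  4     3,000.00     2,340.7484     9,362.9938      46,814.9688
  5     3,000.00     2,199.9515    10,999.7577      65,998.5463
  6     3,000.00     2,067.6236    12,405.7418      86,840.1925
  7     3,000.00     1,943.2553    13,602.7870     108,822.2963
  8    53,000.00    32,265.8303   258,126.6428   2,323,139.7848
  Σ                 48,777.4664   320,089.0448   2,683,041.2742
P = 48,777.4664.
Convexity = Σ t(t+1)·PV / [P·(1+y)²] = 2,683,041.2742 / (48,777.4664 × 1.132096) = 48.58753.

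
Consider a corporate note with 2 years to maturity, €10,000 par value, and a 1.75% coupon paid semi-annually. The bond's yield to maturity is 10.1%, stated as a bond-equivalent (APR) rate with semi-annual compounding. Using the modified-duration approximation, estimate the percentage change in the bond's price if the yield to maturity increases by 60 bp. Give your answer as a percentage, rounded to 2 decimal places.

Periodic yield y = 0.0505. Modified duration first:
  t   CF        PV=CF/(1+0.0505)^t    t·PV
  1        87.50        83.2937        83.2937
  2        87.50        79.2895       158.5791
  3        87.50        75.4779       226.4337
  4    10,087.50     8,283.2224    33,132.8895
  Σ                  8,521.2835    33,601.1960
P = 8,521.2835; D_Mac = 3.94321 half-year periods = 1.97160 yrs; D_mod = 1.97160/(1+0.0505) = 1.87682 yrs.
ΔP/P ≈ -D_mod · Δy = -1.87682 × (+0.006) = -0.011261 = -1.1261%.

-1.13%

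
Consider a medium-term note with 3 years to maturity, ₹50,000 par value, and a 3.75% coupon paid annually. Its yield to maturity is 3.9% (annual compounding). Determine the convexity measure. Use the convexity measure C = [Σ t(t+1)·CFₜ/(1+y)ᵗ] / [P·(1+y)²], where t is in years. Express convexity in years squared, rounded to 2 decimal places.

10.59

With y = 0.039:
  t   CF        PV=CF/(1+0.039)^t    t·PV        t(t+1)·PV
  1     1,875.00     1,804.6198     1,804.6198       3,609.2397
  2     1,875.00     1,736.8815     3,473.7629      10,421.2887
  3    51,875.00    46,249.9712   138,749.9137     554,999.6549
  Σ                 49,791.4725   144,028.2965     569,030.1833
P = 49,791.4725.
Convexity = Σ t(t+1)·PV / [P·(1+y)²] = 569,030.1833 / (49,791.4725 × 1.079521) = 10.58642.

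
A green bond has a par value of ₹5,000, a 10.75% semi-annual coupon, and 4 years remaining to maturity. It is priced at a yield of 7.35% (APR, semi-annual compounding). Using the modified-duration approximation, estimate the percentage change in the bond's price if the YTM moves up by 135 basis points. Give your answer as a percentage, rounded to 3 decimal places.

-4.419%

Periodic yield y = 0.03675. Modified duration first:
  t   CF        PV=CF/(1+0.03675)^t    t·PV
  1       268.75       259.2235       259.2235
  2       268.75       250.0348       500.0695
  3       268.75       241.1717       723.5151
  4       268.75       232.6228       930.4912
  5       268.75       224.3770     1,121.8848
  6       268.75       216.4234     1,298.5404
  7       268.75       208.7518     1,461.2624
  8     5,268.75     3,947.4373    31,579.4983
  Σ                  5,580.0422    37,874.4853
P = 5,580.0422; D_Mac = 6.78749 half-year periods = 3.39375 yrs; D_mod = 3.39375/(1+0.03675) = 3.27345 yrs.
ΔP/P ≈ -D_mod · Δy = -3.27345 × (+0.0135) = -0.044192 = -4.4192%.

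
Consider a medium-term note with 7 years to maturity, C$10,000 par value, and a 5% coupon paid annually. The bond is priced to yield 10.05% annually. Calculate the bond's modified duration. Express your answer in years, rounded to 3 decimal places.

Periodic yield y = 0.1005. First find Macaulay duration:
  t   CF        PV=CF/(1+0.1005)^t    t·PV
  1       500.00       454.3389       454.3389
  2       500.00       412.8477       825.6955
  3       500.00       375.1456     1,125.4368
  4       500.00       340.8865     1,363.5460
  5       500.00       309.7560     1,548.7802
  6       500.00       281.4685     1,688.8107
  7    10,500.00     5,371.0472    37,597.3306
  Σ                  7,545.4905    44,603.9387
P = 7,545.4905; Macaulay duration = 44,603.9387 / 7,545.4905 = 5.91134 years.
Modified duration = D_Mac / (1 + y) = 5.91134 / 1.1005 = 5.37150 years.

5.372 years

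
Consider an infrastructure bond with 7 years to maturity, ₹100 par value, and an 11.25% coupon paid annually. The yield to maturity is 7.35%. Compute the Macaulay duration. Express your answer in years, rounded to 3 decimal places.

Periodic yield y = 0.0735. Discount each cash flow and weight by its year:
  t   CF        PV=CF/(1+0.0735)^t    t·PV
  1        11.25        10.4797        10.4797
  2        11.25         9.7622        19.5244
  3        11.25         9.0938        27.2815
  4        11.25         8.4712        33.8848
  5        11.25         7.8912        39.4559
  6        11.25         7.3509        44.1054
  7       111.25        67.7151       474.0059
  Σ                    120.7642       648.7376
Price P = Σ PV = 120.7642.
Macaulay duration = Σ(t·PV) / P = 648.7376 / 120.7642 = 5.37194 years.

5.372 years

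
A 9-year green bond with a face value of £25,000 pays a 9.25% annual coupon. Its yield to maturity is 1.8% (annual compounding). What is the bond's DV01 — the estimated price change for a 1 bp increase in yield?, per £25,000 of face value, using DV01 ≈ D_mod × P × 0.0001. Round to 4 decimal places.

Periodic yield y = 0.018.
  t   CF        PV=CF/(1+0.018)^t    t·PV
  1     2,312.50     2,271.6110     2,271.6110
  2     2,312.50     2,231.4450     4,462.8900
  3     2,312.50     2,191.9892     6,575.9676
  4     2,312.50     2,153.2310     8,612.9241
  5     2,312.50     2,115.1582    10,575.7909
  6     2,312.50     2,077.7585    12,466.5512
  7     2,312.50     2,041.0202    14,287.1412
  8     2,312.50     2,004.9314    16,039.4512
  9    27,312.50    23,261.1645   209,350.4804
  Σ                 40,348.3090   284,642.8074
P = 40,348.3090; D_Mac = 7.05464 yrs; D_mod = 6.92990 yrs.
DV01 ≈ 6.92990 × 40,348.3090 × 0.0001 = 27.960983.

£27.9610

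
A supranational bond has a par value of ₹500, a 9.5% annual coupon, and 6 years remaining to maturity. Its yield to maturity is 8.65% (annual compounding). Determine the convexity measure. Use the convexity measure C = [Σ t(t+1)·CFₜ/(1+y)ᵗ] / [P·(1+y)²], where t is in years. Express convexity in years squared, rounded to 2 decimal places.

With y = 0.0865:
  t   CF        PV=CF/(1+0.0865)^t    t·PV        t(t+1)·PV
  1        47.50        43.7184        43.7184          87.4367
  2        47.50        40.2378        80.4756         241.4268
  3        47.50        37.0343       111.1030         444.4119
  4        47.50        34.0859       136.3436         681.7179
  5        47.50        31.3722       156.8610         941.1660
  6       547.50       332.8172     1,996.9031      13,978.3217
  Σ                    519.2658     2,525.4046      16,374.4809
P = 519.2658.
Convexity = Σ t(t+1)·PV / [P·(1+y)²] = 16,374.4809 / (519.2658 × 1.180482) = 26.71274.

26.71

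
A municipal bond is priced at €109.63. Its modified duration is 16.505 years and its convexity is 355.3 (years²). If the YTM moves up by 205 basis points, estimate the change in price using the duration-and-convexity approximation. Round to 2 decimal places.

-€28.91

Duration effect: -D_mod·Δy = -16.505 × (+0.0205) = -0.3383525
Convexity effect: ½·C·(Δy)² = 0.5 × 355.3 × (0.0205)² = +0.0746574125
ΔP/P ≈ -0.3383525 + 0.0746574125 = -0.2636950875
ΔP ≈ 109.63 × (-0.2636950875) = -28.908892442625.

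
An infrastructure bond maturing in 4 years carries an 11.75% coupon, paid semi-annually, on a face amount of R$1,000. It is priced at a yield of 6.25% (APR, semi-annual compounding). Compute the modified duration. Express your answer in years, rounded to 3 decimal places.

Periodic yield y = 0.03125. First find Macaulay duration:
  t   CF        PV=CF/(1+0.03125)^t    t·PV
  1        58.75        56.9697        56.9697
  2        58.75        55.2433       110.4867
  3        58.75        53.5693       160.7079
  4        58.75        51.9460       207.7840
  5        58.75        50.3719       251.8593
  6        58.75        48.8454       293.0727
  7        58.75        47.3653       331.5570
  8     1,058.75       827.7167     6,621.7338
  Σ                  1,192.0277     8,034.1711
P = 1,192.0277; Macaulay duration = 8,034.1711 / 1,192.0277 = 6.73992 half-year periods = 3.36996 years.
Modified duration = D_Mac / (1 + y) = 3.36996 / 1.03125 = 3.26784 years.

3.268 years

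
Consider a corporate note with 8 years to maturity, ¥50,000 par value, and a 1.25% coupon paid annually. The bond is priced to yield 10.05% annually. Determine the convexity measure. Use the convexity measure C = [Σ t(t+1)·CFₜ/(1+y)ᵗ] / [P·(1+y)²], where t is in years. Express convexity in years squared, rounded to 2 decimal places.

With y = 0.1005:
  t   CF        PV=CF/(1+0.1005)^t    t·PV        t(t+1)·PV
  1       625.00       567.9237       567.9237       1,135.8473
  2       625.00       516.0597     1,032.1193       3,096.3580
  3       625.00       468.9320     1,406.7960       5,627.1841
  4       625.00       426.1081     1,704.4326       8,522.1628
  5       625.00       387.1950     1,935.9752      11,615.8511
  6       625.00       351.8356     2,111.0134      14,777.0937
  7       625.00       319.7052     2,237.9363      17,903.4907
  8    50,625.00    23,531.2318   188,249.8540   1,694,248.6862
  Σ                 26,568.9910   199,246.0505   1,756,926.6740
P = 26,568.9910.
Convexity = Σ t(t+1)·PV / [P·(1+y)²] = 1,756,926.6740 / (26,568.9910 × 1.211100) = 54.60073.

54.60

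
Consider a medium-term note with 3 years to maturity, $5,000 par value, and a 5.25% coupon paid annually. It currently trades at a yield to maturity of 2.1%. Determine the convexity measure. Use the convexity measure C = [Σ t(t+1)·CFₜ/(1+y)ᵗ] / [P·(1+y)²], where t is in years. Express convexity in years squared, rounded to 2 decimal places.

10.79

With y = 0.021:
  t   CF        PV=CF/(1+0.021)^t    t·PV        t(t+1)·PV
  1       262.50       257.1009       257.1009         514.2018
  2       262.50       251.8128       503.6256       1,510.8769
  3     5,262.50     4,944.4146    14,833.2439      59,332.9755
  Σ                  5,453.3283    15,593.9704      61,358.0542
P = 5,453.3283.
Convexity = Σ t(t+1)·PV / [P·(1+y)²] = 61,358.0542 / (5,453.3283 × 1.042441) = 10.79340.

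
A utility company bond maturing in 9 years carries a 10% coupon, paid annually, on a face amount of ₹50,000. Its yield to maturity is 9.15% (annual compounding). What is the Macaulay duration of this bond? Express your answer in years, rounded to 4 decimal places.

6.4037 years

Periodic yield y = 0.0915. Discount each cash flow and weight by its year:
  t   CF        PV=CF/(1+0.0915)^t    t·PV
  1     5,000.00     4,580.8520     4,580.8520
  2     5,000.00     4,196.8411     8,393.6822
  3     5,000.00     3,845.0216    11,535.0648
  4     5,000.00     3,522.6950    14,090.7800
  5     5,000.00     3,227.3889    16,136.9446
  6     5,000.00     2,956.8382    17,741.0294
  7     5,000.00     2,708.9677    18,962.7738
  8     5,000.00     2,481.8760    19,855.0082
  9    55,000.00    25,012.0351   225,108.3157
  Σ                 52,532.5157   336,404.4507
Price P = Σ PV = 52,532.5157.
Macaulay duration = Σ(t·PV) / P = 336,404.4507 / 52,532.5157 = 6.40374 years.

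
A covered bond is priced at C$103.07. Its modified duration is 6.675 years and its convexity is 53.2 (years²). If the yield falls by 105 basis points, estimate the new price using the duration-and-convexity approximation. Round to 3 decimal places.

Duration effect: -D_mod·Δy = -6.675 × (-0.0105) = +0.0700875
Convexity effect: ½·C·(Δy)² = 0.5 × 53.2 × (-0.0105)² = +0.00293265
ΔP/P ≈ +0.0700875 + 0.00293265 = +0.07302015
New price ≈ 103.07 × (1 + 0.07302015) = 110.5961868605.

C$110.596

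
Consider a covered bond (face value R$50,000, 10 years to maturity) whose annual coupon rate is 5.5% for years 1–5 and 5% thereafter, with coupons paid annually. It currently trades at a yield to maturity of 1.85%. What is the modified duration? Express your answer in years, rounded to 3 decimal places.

Periodic yield y = 0.0185. First find Macaulay duration:
  t   CF        PV=CF/(1+0.0185)^t    t·PV
  1     2,750.00     2,700.0491     2,700.0491
  2     2,750.00     2,651.0055     5,302.0110
  3     2,750.00     2,602.8527     7,808.5581
  4     2,750.00     2,555.5746    10,222.2983
  5     2,750.00     2,509.1552    12,545.7761
  6     2,500.00     2,239.6173    13,437.7036
  7     2,500.00     2,198.9369    15,392.5586
  8     2,500.00     2,158.9955    17,271.9642
  9     2,500.00     2,119.7796    19,078.0164
  10   52,500.00    43,706.7959   437,067.9591
  Σ                 65,442.7623   540,826.8945
P = 65,442.7623; Macaulay duration = 540,826.8945 / 65,442.7623 = 8.26412 years.
Modified duration = D_Mac / (1 + y) = 8.26412 / 1.0185 = 8.11401 years.

8.114 years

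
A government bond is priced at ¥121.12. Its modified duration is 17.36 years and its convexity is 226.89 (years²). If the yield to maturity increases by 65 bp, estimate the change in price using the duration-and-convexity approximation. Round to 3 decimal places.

-¥13.087

Duration effect: -D_mod·Δy = -17.36 × (+0.0065) = -0.112840
Convexity effect: ½·C·(Δy)² = 0.5 × 226.89 × (0.0065)² = +0.00479305125
ΔP/P ≈ -0.112840 + 0.00479305125 = -0.10804694875
ΔP ≈ 121.12 × (-0.10804694875) = -13.0866464326.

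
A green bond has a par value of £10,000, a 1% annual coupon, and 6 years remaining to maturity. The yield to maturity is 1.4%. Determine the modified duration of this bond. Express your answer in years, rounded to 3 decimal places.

Periodic yield y = 0.014. First find Macaulay duration:
  t   CF        PV=CF/(1+0.014)^t    t·PV
  1       100.00        98.6193        98.6193
  2       100.00        97.2577       194.5154
  3       100.00        95.9149       287.7447
  4       100.00        94.5906       378.3626
  5       100.00        93.2847       466.4233
  6    10,100.00     9,291.6671    55,750.0029
  Σ                  9,771.3344    57,175.6683
P = 9,771.3344; Macaulay duration = 57,175.6683 / 9,771.3344 = 5.85137 years.
Modified duration = D_Mac / (1 + y) = 5.85137 / 1.014 = 5.77058 years.

5.771 years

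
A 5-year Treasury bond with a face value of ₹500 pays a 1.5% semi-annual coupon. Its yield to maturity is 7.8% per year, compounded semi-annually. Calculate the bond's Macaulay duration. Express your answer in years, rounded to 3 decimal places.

4.802 years

Periodic yield y = 0.039. Discount each cash flow and weight by its period:
  t   CF        PV=CF/(1+0.039)^t    t·PV
  1         3.75         3.6092         3.6092
  2         3.75         3.4738         6.9475
  3         3.75         3.3434        10.0301
  4         3.75         3.2179        12.8715
  5         3.75         3.0971        15.4854
  6         3.75         2.9808        17.8850
  7         3.75         2.8689        20.0826
  8         3.75         2.7613        22.0901
  9         3.75         2.6576        23.9185
  10      503.75       343.6051     3,436.0509
  Σ                    371.6151     3,568.9709
Price P = Σ PV = 371.6151.
Macaulay duration = Σ(t·PV) / P = 3,568.9709 / 371.6151 = 9.60395 half-year periods.
In years: 9.60395 / 2 = 4.80197 years.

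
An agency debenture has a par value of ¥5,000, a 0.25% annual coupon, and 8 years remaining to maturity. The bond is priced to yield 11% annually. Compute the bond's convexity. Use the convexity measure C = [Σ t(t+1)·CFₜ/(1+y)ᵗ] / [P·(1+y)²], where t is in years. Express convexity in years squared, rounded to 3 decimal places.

57.331

With y = 0.11:
  t   CF        PV=CF/(1+0.11)^t    t·PV        t(t+1)·PV
  1        12.50        11.2613        11.2613          22.5225
  2        12.50        10.1453        20.2906          60.8717
  3        12.50         9.1399        27.4197         109.6787
  4        12.50         8.2341        32.9365         164.6827
  5        12.50         7.4181        37.0907         222.5442
  6        12.50         6.6830        40.0981         280.6864
  7        12.50         6.0207        42.1451         337.1609
  8     5,012.50     2,175.0566    17,400.4525     156,604.0725
  Σ                  2,233.9590    17,611.6944     157,802.2197
P = 2,233.9590.
Convexity = Σ t(t+1)·PV / [P·(1+y)²] = 157,802.2197 / (2,233.9590 × 1.232100) = 57.33132.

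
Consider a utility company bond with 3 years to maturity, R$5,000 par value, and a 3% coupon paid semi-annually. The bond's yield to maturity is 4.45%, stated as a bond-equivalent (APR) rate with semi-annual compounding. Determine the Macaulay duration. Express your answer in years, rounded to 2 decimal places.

Periodic yield y = 0.02225. Discount each cash flow and weight by its period:
  t   CF        PV=CF/(1+0.02225)^t    t·PV
  1        75.00        73.3676        73.3676
  2        75.00        71.7707       143.5413
  3        75.00        70.2085       210.6256
  4        75.00        68.6804       274.7216
  5        75.00        67.1855       335.9276
  6     5,075.00     4,447.2683    26,683.6098
  Σ                  4,798.4810    27,721.7935
Price P = Σ PV = 4,798.4810.
Macaulay duration = Σ(t·PV) / P = 27,721.7935 / 4,798.4810 = 5.77720 half-year periods.
In years: 5.77720 / 2 = 2.88860 years.

2.89 years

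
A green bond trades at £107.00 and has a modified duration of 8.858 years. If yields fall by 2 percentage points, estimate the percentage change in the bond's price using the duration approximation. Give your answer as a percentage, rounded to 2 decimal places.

+17.72%

Duration approximation: ΔP/P ≈ -D_mod · Δy = -8.858 × (-0.02) = +0.177160.
As a percentage: +17.7160%.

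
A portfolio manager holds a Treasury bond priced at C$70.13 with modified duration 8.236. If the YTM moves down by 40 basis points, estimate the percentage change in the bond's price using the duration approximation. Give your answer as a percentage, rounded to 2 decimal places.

+3.29%

Duration approximation: ΔP/P ≈ -D_mod · Δy = -8.236 × (-0.004) = +0.032944.
As a percentage: +3.2944%.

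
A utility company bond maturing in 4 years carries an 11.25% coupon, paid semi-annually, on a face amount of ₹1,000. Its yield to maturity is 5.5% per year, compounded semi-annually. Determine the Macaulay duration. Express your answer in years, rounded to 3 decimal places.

Periodic yield y = 0.0275. Discount each cash flow and weight by its period:
  t   CF        PV=CF/(1+0.0275)^t    t·PV
  1        56.25        54.7445        54.7445
  2        56.25        53.2793       106.5587
  3        56.25        51.8534       155.5601
  4        56.25        50.4656       201.8623
  5        56.25        49.1149       245.5746
  6        56.25        47.8004       286.8024
  7        56.25        46.5211       325.6475
  8     1,056.25       850.1823     6,801.4587
  Σ                  1,203.9615     8,178.2088
Price P = Σ PV = 1,203.9615.
Macaulay duration = Σ(t·PV) / P = 8,178.2088 / 1,203.9615 = 6.79275 half-year periods.
In years: 6.79275 / 2 = 3.39637 years.

3.396 years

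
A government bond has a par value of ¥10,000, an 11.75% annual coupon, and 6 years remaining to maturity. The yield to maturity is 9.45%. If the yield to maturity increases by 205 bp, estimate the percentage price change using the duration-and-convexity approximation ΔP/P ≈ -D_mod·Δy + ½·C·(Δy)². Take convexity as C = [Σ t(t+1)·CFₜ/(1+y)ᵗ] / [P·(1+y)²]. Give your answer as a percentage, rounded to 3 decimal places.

With y = 0.0945:
  t   CF        PV=CF/(1+0.0945)^t    t·PV        t(t+1)·PV
  1     1,175.00     1,073.5496     1,073.5496       2,147.0991
  2     1,175.00       980.8584     1,961.7169       5,885.1507
  3     1,175.00       896.1703     2,688.5110      10,754.0441
  4     1,175.00       818.7943     3,275.1771      16,375.8857
  5     1,175.00       748.0989     3,740.4947      22,442.9681
  6    11,175.00     6,500.5924    39,003.5545     273,024.8812
  Σ                 11,018.0640    51,743.0038     330,630.0289
P = 11,018.0640; D_Mac = 4.69620 yrs; D_mod = 4.29072 yrs; C = 25.04987.
Duration effect: -4.29072 × (+0.0205) = -0.087960
Convexity effect: 0.5 × 25.04987 × (0.0205)² = +0.0052636
ΔP/P ≈ -0.087960 + 0.0052636 = -0.082696 = -8.2696%.

-8.270%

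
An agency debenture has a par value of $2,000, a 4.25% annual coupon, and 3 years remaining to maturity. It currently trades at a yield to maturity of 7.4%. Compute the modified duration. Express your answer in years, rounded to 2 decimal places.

Periodic yield y = 0.074. First find Macaulay duration:
  t   CF        PV=CF/(1+0.074)^t    t·PV
  1        85.00        79.1434        79.1434
  2        85.00        73.6903       147.3806
  3     2,085.00     1,683.0353     5,049.1058
  Σ                  1,835.8690     5,275.6298
P = 1,835.8690; Macaulay duration = 5,275.6298 / 1,835.8690 = 2.87364 years.
Modified duration = D_Mac / (1 + y) = 2.87364 / 1.074 = 2.67564 years.

2.68 years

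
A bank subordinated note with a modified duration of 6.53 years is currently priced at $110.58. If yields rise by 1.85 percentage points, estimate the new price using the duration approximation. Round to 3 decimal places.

Duration approximation: ΔP/P ≈ -D_mod · Δy = -6.53 × (+0.0185) = -0.120805.
New price ≈ 110.58 × (1 - 0.120805) = 97.2213831.

$97.221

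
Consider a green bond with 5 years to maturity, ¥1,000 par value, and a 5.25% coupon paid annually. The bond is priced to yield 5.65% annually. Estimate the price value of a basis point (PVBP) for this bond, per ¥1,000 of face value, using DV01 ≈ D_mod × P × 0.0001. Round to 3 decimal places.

¥0.421

Periodic yield y = 0.0565.
  t   CF        PV=CF/(1+0.0565)^t    t·PV
  1        52.50        49.6924        49.6924
  2        52.50        47.0349        94.0698
  3        52.50        44.5196       133.5587
  4        52.50        42.1387       168.5549
  5     1,052.50       799.6033     3,998.0167
  Σ                    982.9889     4,443.8924
P = 982.9889; D_Mac = 4.52080 yrs; D_mod = 4.27903 yrs.
DV01 ≈ 4.27903 × 982.9889 × 0.0001 = 0.420624.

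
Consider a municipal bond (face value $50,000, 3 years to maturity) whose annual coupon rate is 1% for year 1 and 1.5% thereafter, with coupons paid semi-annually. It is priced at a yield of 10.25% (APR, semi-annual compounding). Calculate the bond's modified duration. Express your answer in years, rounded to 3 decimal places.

Periodic yield y = 0.05125. First find Macaulay duration:
  t   CF        PV=CF/(1+0.05125)^t    t·PV
  1       250.00       237.8121       237.8121
  2       250.00       226.2184       452.4369
  3       375.00       322.7849       968.3548
  4       375.00       307.0487     1,228.1947
  5       375.00       292.0796     1,460.3980
  6    50,375.00    37,323.2115   223,939.2692
  Σ                 38,709.1553   228,286.4657
P = 38,709.1553; Macaulay duration = 228,286.4657 / 38,709.1553 = 5.89748 half-year periods = 2.94874 years.
Modified duration = D_Mac / (1 + y) = 2.94874 / 1.05125 = 2.80498 years.

2.805 years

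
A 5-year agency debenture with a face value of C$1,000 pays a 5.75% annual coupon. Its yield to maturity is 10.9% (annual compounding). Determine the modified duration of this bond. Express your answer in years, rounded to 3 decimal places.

3.985 years

Periodic yield y = 0.109. First find Macaulay duration:
  t   CF        PV=CF/(1+0.109)^t    t·PV
  1        57.50        51.8485        51.8485
  2        57.50        46.7525        93.5050
  3        57.50        42.1573       126.4720
  4        57.50        38.0138       152.0553
  5     1,057.50       630.4093     3,152.0467
  Σ                    809.1815     3,575.9276
P = 809.1815; Macaulay duration = 3,575.9276 / 809.1815 = 4.41919 years.
Modified duration = D_Mac / (1 + y) = 4.41919 / 1.109 = 3.98484 years.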